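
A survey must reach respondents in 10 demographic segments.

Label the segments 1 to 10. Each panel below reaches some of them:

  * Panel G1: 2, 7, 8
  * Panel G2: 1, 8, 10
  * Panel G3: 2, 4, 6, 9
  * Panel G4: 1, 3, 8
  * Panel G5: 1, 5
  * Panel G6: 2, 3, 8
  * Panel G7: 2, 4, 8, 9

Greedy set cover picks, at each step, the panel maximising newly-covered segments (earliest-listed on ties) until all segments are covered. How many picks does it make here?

5

Greedy: pick G3 (covers 4 new) → pick G2 (covers 3 new) → pick G1 (covers 1 new) → pick G4 (covers 1 new) → pick G5 (covers 1 new). Total picks: 5.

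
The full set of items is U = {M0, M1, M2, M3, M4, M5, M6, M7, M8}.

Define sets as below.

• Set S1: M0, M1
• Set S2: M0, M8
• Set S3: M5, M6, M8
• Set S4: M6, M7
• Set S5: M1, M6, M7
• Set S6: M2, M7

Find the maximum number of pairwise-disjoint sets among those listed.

S1, S3, S6 are pairwise disjoint (S1={M0,M1}; S3={M5,M6,M8}; S6={M2,M7}).
Every remaining set overlaps one of these, and no 4 of the listed sets are pairwise disjoint, so 3 is the maximum.

3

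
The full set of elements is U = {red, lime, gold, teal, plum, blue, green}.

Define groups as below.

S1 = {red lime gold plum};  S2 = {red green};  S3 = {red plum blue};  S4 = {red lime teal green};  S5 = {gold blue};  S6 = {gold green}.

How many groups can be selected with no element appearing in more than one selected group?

2

S4, S5 are pairwise disjoint (S4={red,lime,teal,green}; S5={gold,blue}).
Every remaining group overlaps one of these, and no 3 of the listed groups are pairwise disjoint, so 2 is the maximum.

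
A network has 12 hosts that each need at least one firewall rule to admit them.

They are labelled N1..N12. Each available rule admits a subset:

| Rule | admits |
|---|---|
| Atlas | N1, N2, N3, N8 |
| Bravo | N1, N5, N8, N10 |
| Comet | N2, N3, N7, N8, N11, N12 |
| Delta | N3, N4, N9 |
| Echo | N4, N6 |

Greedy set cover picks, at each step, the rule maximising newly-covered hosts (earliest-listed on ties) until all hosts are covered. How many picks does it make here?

4

Greedy: pick Comet (covers 6 new) → pick Bravo (covers 3 new) → pick Delta (covers 2 new) → pick Echo (covers 1 new). Total picks: 4.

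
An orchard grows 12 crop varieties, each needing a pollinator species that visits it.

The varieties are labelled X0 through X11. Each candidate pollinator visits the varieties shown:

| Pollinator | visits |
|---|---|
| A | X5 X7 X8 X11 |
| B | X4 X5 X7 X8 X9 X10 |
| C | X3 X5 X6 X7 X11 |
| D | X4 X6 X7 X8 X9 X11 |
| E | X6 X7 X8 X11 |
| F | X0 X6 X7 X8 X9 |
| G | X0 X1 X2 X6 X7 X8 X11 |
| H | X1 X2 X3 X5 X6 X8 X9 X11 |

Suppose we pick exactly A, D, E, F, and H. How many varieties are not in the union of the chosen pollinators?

Union of A, D, E, F, H = {X0, X1, X2, X3, X4, X5, X6, X7, X8, X9, X11}.
Not covered: X10 — 1 variety.

1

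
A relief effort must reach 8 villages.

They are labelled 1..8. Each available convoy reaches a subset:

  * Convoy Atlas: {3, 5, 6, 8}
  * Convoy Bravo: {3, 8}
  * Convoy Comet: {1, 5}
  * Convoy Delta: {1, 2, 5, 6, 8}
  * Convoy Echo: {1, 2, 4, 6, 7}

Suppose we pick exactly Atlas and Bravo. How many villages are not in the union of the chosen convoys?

Union of Atlas, Bravo = {3, 5, 6, 8}.
Not covered: 1, 2, 4, 7 — 4 villages.

4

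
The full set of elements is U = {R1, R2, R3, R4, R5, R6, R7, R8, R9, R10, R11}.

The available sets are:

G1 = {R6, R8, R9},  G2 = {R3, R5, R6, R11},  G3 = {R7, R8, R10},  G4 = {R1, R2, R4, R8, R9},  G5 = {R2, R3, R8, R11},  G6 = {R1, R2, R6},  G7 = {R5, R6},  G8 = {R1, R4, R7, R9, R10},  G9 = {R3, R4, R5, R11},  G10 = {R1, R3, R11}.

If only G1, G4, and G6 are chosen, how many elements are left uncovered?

5

Union of G1, G4, G6 = {R1, R2, R4, R6, R8, R9}.
Not covered: R3, R5, R7, R10, R11 — 5 elements.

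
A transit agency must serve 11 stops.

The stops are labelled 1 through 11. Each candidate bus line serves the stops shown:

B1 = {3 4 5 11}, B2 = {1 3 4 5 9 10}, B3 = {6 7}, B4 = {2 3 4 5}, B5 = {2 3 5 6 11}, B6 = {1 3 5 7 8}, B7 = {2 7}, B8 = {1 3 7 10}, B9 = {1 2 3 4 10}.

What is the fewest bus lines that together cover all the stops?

B2 and B5 and B6 together: B2 ∪ B5 ∪ B6 = {1, 2, 3, 4, 5, 6, 7, 8, 9, 10, 11} — every stop is covered.
Only B6 contains 8, so B6 is forced; the remaining 6 stops need at least 2 more bus lines (each remaining bus line adds at most 3) — so at least 3 bus lines are needed, and 3 is optimal.

3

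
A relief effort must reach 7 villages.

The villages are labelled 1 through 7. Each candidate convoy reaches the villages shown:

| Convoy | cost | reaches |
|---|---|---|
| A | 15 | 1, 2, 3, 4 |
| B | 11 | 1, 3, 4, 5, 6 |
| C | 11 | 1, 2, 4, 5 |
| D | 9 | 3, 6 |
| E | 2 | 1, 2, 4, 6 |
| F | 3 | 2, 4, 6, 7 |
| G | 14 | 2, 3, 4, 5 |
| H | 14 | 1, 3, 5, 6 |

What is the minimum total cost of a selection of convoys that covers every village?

14

B, F together cover every village (B ∪ F = {1, 2, 3, 4, 5, 6, 7}); total cost 11 + 3 = 14.
The greedy pick E, F, B costs 16; no covering selection beats 14.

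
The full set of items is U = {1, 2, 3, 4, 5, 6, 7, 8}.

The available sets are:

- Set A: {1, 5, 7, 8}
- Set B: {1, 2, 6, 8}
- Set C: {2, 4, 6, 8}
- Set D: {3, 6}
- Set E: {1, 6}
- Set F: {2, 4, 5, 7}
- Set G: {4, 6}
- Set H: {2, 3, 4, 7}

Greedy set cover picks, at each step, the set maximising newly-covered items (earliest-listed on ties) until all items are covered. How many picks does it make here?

3

Greedy: pick A (covers 4 new) → pick C (covers 3 new) → pick D (covers 1 new). Total picks: 3.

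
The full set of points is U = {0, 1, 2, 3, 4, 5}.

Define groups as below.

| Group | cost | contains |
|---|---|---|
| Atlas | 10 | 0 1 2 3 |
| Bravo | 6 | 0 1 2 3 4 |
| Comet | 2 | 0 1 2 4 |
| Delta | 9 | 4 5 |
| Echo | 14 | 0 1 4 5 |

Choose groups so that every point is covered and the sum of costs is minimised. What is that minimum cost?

Bravo, Delta together cover every point (Bravo ∪ Delta = {0, 1, 2, 3, 4, 5}); total cost 6 + 9 = 15.
The greedy pick Comet, Bravo, Delta costs 17; no covering selection beats 15.

15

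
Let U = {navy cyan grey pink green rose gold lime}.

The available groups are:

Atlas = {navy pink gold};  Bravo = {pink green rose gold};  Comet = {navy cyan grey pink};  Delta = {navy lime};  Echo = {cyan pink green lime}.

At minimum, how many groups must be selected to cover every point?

3

Bravo and Comet and Delta together: Bravo ∪ Comet ∪ Delta = {navy, cyan, grey, pink, green, rose, gold, lime} — every point is covered.
Only Comet contains grey, so Comet is forced; the remaining 4 points need at least 2 more groups (each remaining group adds at most 3) — so at least 3 groups are needed, and 3 is optimal.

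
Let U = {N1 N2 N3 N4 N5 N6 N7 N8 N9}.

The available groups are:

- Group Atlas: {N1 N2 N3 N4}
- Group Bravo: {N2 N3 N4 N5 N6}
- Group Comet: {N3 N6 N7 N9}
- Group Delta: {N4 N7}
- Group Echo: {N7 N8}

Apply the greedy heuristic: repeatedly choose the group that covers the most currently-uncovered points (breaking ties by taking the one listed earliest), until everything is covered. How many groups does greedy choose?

4

Greedy: pick Bravo (covers 5 new) → pick Comet (covers 2 new) → pick Atlas (covers 1 new) → pick Echo (covers 1 new). Total picks: 4.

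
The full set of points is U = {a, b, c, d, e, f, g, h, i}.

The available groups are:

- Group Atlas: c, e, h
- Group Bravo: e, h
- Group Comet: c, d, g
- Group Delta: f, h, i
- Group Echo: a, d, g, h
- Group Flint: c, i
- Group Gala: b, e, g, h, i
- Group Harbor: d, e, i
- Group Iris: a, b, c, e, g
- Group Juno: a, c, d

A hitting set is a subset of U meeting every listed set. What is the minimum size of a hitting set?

3

T = {c, d, h} meets every group (each contains at least one member of T), and |T| = 3.
No choice of 2 points meets every group, so 3 is the minimum.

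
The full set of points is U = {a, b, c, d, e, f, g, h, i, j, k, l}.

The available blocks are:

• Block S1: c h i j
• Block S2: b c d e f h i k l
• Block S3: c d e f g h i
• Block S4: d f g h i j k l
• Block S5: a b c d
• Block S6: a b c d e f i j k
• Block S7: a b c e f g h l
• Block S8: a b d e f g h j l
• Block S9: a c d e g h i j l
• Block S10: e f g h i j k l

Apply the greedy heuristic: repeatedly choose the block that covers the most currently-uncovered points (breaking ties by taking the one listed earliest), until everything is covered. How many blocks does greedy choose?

2

Greedy: pick S2 (covers 9 new) → pick S8 (covers 3 new). Total picks: 2.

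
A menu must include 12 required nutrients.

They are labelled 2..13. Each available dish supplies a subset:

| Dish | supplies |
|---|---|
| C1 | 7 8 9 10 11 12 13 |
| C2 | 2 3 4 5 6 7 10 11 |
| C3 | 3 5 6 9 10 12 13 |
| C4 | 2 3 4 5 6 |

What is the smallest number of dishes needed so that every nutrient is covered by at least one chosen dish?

2

Take {C1, C4}. Their union is {2, 3, 4, 5, 6, 7, 8, 9, 10, 11, 12, 13}, which is all 12 nutrients.
No single dish has all 12 nutrients (the largest, C2, has 8), so 2 is optimal.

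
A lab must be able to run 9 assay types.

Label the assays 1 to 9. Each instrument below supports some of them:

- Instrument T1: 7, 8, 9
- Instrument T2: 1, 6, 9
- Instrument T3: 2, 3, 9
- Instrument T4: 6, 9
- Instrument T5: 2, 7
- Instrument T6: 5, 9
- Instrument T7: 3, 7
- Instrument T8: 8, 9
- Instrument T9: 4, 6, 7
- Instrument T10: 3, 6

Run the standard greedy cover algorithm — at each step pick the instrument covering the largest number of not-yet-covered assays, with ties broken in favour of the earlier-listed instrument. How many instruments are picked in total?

Greedy: pick T1 (covers 3 new) → pick T2 (covers 2 new) → pick T3 (covers 2 new) → pick T6 (covers 1 new) → pick T9 (covers 1 new). Total picks: 5.

5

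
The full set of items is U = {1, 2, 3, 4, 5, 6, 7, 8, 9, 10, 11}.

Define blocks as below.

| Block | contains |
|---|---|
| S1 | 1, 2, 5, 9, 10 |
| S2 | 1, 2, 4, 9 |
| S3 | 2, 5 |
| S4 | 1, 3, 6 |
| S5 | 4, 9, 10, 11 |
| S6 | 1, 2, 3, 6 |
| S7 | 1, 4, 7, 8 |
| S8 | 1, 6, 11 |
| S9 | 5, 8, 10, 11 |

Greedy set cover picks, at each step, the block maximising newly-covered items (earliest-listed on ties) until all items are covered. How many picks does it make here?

Greedy: pick S1 (covers 5 new) → pick S7 (covers 3 new) → pick S4 (covers 2 new) → pick S5 (covers 1 new). Total picks: 4.

4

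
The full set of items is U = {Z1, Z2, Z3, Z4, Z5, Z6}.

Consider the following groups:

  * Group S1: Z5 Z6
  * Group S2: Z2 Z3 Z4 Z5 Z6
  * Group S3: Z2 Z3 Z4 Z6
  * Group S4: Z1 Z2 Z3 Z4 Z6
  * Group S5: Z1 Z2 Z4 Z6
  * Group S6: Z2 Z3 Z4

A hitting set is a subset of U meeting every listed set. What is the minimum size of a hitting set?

2

Take H = {Z4, Z5}. Each listed group contains at least one of these, so H is a hitting set of size 2.
The groups S1, S6 are pairwise disjoint, so any hitting set needs a separate item for each — at least 2. Hence 2 is optimal.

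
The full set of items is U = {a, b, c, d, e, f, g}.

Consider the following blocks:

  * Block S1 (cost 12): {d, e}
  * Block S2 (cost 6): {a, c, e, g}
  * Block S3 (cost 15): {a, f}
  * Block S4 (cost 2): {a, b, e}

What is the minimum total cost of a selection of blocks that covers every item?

S1, S2, S3, S4 together cover every item (S1 ∪ S2 ∪ S3 ∪ S4 = {a, b, c, d, e, f, g}); total cost 12 + 6 + 15 + 2 = 35.
No covering selection has total cost below 35.

35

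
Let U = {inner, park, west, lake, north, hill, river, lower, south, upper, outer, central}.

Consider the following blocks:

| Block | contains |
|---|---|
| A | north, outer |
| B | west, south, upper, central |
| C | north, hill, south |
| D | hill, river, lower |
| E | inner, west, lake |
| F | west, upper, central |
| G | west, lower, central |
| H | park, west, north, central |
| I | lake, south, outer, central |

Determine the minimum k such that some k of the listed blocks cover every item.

5

Take {D, E, F, H, I}. Their union is {inner, park, west, lake, north, hill, river, lower, south, upper, outer, central}, which is all 12 items.
No 4 of the 9 blocks cover everything (all 126 combinations miss at least one item), so 5 is optimal.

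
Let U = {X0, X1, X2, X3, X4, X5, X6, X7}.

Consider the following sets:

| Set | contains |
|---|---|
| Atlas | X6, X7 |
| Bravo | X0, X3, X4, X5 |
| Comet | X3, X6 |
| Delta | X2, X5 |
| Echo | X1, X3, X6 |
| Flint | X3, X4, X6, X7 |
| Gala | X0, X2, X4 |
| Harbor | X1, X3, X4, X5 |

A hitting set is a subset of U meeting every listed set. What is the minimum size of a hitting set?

3

Take H = {X2, X3, X7}. Each listed set contains at least one of these, so H is a hitting set of size 3.
No choice of 2 points meets every set, so 3 is the minimum.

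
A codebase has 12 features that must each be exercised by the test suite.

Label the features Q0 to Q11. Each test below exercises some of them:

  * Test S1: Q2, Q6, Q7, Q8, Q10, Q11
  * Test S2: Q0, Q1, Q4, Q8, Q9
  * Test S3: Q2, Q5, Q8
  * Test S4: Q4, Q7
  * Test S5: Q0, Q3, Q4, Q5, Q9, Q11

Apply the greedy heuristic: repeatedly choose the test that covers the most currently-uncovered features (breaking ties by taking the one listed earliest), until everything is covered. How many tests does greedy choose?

3

Greedy: pick S1 (covers 6 new) → pick S5 (covers 5 new) → pick S2 (covers 1 new). Total picks: 3.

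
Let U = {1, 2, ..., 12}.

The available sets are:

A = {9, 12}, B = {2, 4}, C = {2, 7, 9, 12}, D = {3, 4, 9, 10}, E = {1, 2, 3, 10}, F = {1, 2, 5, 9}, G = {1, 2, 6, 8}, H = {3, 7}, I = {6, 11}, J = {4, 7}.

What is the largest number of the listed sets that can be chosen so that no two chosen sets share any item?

4

A, B, H, I are pairwise disjoint (A={9,12}; B={2,4}; H={3,7}; I={6,11}).
Every remaining set overlaps one of these, and no 5 of the listed sets are pairwise disjoint, so 4 is the maximum.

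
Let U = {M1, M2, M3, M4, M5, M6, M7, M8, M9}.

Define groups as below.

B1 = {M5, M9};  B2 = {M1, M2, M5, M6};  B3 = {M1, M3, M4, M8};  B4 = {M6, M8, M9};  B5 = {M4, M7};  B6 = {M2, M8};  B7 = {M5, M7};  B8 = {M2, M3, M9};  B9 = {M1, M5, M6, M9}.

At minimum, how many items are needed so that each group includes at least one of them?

Take H = {M3, M4, M5, M8}. Each listed group contains at least one of these, so H is a hitting set of size 4.
No choice of 3 items meets every group, so 4 is the minimum.

4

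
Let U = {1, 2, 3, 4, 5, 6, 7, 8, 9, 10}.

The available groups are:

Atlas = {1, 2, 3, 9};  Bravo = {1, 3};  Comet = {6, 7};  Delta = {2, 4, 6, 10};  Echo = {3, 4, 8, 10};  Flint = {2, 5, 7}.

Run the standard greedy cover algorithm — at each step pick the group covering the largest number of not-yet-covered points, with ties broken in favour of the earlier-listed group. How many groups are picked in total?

4

Greedy: pick Atlas (covers 4 new) → pick Delta (covers 3 new) → pick Flint (covers 2 new) → pick Echo (covers 1 new). Total picks: 4.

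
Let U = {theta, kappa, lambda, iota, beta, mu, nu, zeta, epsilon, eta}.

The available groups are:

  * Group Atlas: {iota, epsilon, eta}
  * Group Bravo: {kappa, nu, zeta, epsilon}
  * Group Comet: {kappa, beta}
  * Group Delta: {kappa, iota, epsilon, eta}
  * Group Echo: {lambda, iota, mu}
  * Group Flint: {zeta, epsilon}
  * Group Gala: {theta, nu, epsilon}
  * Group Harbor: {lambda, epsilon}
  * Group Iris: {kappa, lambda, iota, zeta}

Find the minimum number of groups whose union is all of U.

Comet, Delta, Echo, Gala, and Iris cover everything between them: the union {theta, kappa, lambda, iota, beta, mu, nu, zeta, epsilon, eta} is all of U.
No 4 of the 9 groups cover everything (all 126 combinations miss at least one item), so 5 is optimal.

5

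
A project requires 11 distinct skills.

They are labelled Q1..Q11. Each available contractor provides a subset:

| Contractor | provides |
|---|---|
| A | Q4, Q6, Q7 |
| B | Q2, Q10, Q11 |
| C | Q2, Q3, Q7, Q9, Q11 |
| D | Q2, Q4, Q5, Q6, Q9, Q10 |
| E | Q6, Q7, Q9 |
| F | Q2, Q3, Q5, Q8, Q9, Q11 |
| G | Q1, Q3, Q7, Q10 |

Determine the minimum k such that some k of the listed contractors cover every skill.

3

A and F and G together: A ∪ F ∪ G = {Q1, Q2, Q3, Q4, Q5, Q6, Q7, Q8, Q9, Q10, Q11} — every skill is covered.
Only G contains Q1, so G is forced; the remaining 7 skills need at least 2 more contractors (each remaining contractor adds at most 5) — so at least 3 contractors are needed, and 3 is optimal.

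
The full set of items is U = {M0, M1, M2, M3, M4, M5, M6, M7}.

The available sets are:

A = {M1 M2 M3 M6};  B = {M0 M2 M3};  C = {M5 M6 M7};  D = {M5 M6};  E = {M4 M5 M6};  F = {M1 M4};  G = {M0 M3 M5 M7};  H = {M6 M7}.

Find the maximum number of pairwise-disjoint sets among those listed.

B, F, H are pairwise disjoint (B={M0,M2,M3}; F={M1,M4}; H={M6,M7}).
Every remaining set overlaps one of these, and no 4 of the listed sets are pairwise disjoint, so 3 is the maximum.

3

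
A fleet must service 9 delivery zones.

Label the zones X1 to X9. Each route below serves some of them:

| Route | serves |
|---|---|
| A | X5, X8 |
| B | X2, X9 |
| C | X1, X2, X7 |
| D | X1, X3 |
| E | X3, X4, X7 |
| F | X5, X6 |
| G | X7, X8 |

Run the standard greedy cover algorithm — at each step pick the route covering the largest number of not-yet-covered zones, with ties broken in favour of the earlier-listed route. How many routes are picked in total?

5

Greedy: pick C (covers 3 new) → pick A (covers 2 new) → pick E (covers 2 new) → pick B (covers 1 new) → pick F (covers 1 new). Total picks: 5.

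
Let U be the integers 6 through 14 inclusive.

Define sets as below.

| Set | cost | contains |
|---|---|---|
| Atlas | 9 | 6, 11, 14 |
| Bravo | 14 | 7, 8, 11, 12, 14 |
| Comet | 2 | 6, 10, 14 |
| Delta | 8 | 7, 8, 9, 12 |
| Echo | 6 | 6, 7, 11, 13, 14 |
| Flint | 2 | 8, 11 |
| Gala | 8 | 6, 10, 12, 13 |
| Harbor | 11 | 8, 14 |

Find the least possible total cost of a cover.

Comet, Delta, Echo together cover every item (Comet ∪ Delta ∪ Echo = {6, 7, 8, 9, 10, 11, 12, 13, 14}); total cost 2 + 8 + 6 = 16.
The greedy pick Comet, Flint, Delta, Echo costs 18; no covering selection beats 16.

16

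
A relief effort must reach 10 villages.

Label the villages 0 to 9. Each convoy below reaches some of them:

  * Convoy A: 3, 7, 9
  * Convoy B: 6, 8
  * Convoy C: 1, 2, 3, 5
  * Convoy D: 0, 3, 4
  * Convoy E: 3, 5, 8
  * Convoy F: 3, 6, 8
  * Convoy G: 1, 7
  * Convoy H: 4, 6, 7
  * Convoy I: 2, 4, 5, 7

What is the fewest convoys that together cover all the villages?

4

Take {A, C, D, F}. Their union is {0, 1, 2, 3, 4, 5, 6, 7, 8, 9}, which is all 10 villages.
Only D contains 0, so D is forced; the remaining 7 villages need at least 3 more convoys (each remaining convoy adds at most 3) — so at least 4 convoys are needed, and 4 is optimal.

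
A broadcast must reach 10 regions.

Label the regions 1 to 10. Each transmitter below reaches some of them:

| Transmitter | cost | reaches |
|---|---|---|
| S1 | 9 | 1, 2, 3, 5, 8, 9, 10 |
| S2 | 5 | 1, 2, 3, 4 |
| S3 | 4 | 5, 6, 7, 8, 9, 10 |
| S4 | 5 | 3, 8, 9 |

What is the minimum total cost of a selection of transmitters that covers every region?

S2, S3 together cover every region (S2 ∪ S3 = {1, 2, 3, 4, 5, 6, 7, 8, 9, 10}); total cost 5 + 4 = 9.
No covering selection has total cost below 9.

9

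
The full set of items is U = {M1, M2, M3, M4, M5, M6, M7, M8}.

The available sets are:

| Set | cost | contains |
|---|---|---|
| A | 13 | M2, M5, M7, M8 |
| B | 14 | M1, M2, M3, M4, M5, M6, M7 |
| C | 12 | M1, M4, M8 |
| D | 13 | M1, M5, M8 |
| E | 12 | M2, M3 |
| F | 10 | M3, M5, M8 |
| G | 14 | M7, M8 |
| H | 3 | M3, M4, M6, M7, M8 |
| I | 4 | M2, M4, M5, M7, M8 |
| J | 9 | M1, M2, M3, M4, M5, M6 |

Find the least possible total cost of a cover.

12

H, J together cover every item (H ∪ J = {M1, M2, M3, M4, M5, M6, M7, M8}); total cost 3 + 9 = 12.
The greedy pick H, I, J costs 16; no covering selection beats 12.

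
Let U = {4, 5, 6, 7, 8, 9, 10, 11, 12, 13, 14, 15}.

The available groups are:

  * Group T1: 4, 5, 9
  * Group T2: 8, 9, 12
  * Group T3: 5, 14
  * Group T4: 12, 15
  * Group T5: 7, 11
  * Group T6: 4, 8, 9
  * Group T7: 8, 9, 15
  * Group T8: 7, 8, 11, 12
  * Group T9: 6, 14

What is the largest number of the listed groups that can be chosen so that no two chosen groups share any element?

4

T4, T5, T6, T9 are pairwise disjoint (T4={12,15}; T5={7,11}; T6={4,8,9}; T9={6,14}).
Every remaining group overlaps one of these, and no 5 of the listed groups are pairwise disjoint, so 4 is the maximum.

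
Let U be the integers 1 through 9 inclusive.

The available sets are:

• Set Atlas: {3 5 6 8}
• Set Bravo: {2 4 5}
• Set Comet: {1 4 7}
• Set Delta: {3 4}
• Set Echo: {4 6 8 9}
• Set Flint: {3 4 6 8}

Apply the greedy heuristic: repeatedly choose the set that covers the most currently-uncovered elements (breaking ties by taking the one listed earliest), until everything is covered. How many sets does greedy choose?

Greedy: pick Atlas (covers 4 new) → pick Comet (covers 3 new) → pick Bravo (covers 1 new) → pick Echo (covers 1 new). Total picks: 4.

4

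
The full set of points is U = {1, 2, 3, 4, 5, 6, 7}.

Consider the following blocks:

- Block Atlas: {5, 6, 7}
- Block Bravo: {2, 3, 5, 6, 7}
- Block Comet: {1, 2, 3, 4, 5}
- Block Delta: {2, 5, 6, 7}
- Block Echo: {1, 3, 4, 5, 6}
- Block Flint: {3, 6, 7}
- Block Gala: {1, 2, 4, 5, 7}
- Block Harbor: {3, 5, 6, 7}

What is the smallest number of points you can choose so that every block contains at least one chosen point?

Take H = {5, 6}. Each listed block contains at least one of these, so H is a hitting set of size 2.
No single point lies in every block, so at least 2 are needed and 2 is optimal.

2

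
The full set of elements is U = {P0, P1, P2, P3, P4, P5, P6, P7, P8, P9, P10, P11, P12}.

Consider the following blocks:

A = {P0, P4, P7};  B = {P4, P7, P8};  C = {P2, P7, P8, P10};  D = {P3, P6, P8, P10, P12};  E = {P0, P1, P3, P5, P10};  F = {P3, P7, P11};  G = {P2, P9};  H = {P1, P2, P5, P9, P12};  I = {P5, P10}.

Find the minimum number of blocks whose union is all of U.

4

A, D, F, and H cover everything between them: the union {P0, P1, P2, P3, P4, P5, P6, P7, P8, P9, P10, P11, P12} is all of U.
No 3 of the 9 blocks cover everything (all 84 combinations miss at least one element), so 4 is optimal.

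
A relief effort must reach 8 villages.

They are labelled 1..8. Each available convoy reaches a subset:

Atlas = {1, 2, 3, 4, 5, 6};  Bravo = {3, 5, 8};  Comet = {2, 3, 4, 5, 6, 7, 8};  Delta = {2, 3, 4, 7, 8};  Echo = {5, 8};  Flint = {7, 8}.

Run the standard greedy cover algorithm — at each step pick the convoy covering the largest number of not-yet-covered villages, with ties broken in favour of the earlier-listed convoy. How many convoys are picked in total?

2

Greedy: pick Comet (covers 7 new) → pick Atlas (covers 1 new). Total picks: 2.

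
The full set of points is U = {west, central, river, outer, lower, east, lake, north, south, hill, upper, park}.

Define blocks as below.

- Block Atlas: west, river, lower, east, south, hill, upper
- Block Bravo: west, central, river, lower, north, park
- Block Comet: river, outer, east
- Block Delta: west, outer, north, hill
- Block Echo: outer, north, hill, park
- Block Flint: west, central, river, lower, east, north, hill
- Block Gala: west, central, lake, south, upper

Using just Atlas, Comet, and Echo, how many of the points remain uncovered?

2

Union of Atlas, Comet, Echo = {west, river, outer, lower, east, north, south, hill, upper, park}.
Not covered: central, lake — 2 points.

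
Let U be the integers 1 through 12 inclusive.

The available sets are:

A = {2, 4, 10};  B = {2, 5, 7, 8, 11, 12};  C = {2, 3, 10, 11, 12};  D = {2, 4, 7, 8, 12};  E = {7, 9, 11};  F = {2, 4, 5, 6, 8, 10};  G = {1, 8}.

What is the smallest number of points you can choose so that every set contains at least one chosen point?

3

H = {1, 2, 9} meets every set (each contains at least one member of H), and |H| = 3.
The sets A, E, G are pairwise disjoint, so any hitting set needs a separate point for each — at least 3. Hence 3 is optimal.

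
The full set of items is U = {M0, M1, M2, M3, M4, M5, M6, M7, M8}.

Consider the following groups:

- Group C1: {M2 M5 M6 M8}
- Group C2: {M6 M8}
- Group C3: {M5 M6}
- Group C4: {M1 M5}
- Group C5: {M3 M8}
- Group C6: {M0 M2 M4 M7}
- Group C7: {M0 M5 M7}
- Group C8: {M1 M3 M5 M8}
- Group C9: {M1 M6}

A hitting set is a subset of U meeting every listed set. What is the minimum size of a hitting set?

4

The 4 items {M0, M1, M6, M8} hit every group.
No choice of 3 items meets every group, so 4 is the minimum.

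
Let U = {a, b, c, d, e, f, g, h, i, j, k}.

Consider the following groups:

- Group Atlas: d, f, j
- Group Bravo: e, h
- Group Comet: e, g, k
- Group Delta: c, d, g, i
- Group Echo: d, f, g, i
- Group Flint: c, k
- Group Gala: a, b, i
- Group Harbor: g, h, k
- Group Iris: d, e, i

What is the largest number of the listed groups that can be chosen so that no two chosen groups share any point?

Atlas, Bravo, Flint, Gala are pairwise disjoint (Atlas={d,f,j}; Bravo={e,h}; Flint={c,k}; Gala={a,b,i}).
Every remaining group overlaps one of these, and no 5 of the listed groups are pairwise disjoint, so 4 is the maximum.

4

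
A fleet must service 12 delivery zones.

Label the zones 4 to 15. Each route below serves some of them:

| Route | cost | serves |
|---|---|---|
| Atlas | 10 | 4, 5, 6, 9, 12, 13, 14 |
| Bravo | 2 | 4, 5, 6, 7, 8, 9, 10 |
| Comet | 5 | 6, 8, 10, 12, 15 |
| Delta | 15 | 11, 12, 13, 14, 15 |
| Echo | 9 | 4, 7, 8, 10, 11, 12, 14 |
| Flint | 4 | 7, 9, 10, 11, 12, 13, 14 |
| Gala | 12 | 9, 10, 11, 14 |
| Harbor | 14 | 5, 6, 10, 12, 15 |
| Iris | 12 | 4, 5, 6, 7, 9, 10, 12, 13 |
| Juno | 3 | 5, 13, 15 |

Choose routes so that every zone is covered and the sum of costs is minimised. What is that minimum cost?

9

Bravo, Flint, Juno together cover every zone (Bravo ∪ Flint ∪ Juno = {4, 5, 6, 7, 8, 9, 10, 11, 12, 13, 14, 15}); total cost 2 + 4 + 3 = 9.
No covering selection has total cost below 9.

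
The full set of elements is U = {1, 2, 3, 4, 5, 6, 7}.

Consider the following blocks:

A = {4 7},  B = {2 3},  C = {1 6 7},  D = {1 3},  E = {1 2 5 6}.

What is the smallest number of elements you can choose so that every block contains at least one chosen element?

H = {1, 2, 4} meets every block (each contains at least one member of H), and |H| = 3.
No choice of 2 elements meets every block, so 3 is the minimum.

3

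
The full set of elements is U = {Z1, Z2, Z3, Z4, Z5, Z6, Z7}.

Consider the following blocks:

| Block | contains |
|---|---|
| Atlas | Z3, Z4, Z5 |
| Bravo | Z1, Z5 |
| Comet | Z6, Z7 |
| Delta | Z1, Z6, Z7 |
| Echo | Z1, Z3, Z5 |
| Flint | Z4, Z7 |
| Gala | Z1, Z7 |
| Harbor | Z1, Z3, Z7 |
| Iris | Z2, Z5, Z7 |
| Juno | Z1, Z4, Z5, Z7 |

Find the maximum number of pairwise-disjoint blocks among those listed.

Atlas, Comet are pairwise disjoint (Atlas={Z3,Z4,Z5}; Comet={Z6,Z7}).
Every remaining block overlaps one of these, and no 3 of the listed blocks are pairwise disjoint, so 2 is the maximum.

2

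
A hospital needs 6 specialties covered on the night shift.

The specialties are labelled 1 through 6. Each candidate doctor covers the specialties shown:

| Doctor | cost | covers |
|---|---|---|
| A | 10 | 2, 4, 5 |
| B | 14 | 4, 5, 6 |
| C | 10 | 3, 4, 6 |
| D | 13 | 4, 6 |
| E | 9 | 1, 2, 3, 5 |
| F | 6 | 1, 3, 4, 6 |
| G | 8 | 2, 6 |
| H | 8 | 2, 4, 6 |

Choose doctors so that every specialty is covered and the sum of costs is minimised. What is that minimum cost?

E, F together cover every specialty (E ∪ F = {1, 2, 3, 4, 5, 6}); total cost 9 + 6 = 15.
No covering selection has total cost below 15.

15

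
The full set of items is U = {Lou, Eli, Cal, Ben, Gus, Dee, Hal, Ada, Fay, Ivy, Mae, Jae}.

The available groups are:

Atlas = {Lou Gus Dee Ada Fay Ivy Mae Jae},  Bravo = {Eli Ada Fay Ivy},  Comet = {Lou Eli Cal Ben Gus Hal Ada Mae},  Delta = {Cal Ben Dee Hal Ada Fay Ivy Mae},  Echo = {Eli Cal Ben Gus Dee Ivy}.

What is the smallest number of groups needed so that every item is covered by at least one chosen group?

2

Atlas and Comet cover everything between them: the union {Lou, Eli, Cal, Ben, Gus, Dee, Hal, Ada, Fay, Ivy, Mae, Jae} is all of U.
No single group has all 12 items (the largest, Atlas, has 8), so 2 is optimal.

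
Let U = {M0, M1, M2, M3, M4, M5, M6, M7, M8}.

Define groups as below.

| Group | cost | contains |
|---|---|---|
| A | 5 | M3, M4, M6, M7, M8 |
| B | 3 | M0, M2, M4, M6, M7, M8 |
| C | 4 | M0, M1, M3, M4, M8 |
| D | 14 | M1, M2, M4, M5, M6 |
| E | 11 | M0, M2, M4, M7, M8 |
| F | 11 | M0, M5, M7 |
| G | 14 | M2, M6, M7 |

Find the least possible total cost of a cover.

B, C, F together cover every element (B ∪ C ∪ F = {M0, M1, M2, M3, M4, M5, M6, M7, M8}); total cost 3 + 4 + 11 = 18.
No covering selection has total cost below 18.

18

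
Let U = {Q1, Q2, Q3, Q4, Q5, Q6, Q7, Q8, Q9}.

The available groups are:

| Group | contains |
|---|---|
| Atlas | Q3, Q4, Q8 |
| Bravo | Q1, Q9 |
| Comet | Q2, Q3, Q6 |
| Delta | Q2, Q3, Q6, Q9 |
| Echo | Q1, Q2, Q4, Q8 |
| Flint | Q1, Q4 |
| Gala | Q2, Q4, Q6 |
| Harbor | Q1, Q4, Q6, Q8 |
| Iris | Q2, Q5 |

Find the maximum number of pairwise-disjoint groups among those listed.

Atlas, Bravo, Iris are pairwise disjoint (Atlas={Q3,Q4,Q8}; Bravo={Q1,Q9}; Iris={Q2,Q5}).
Every remaining group overlaps one of these, and no 4 of the listed groups are pairwise disjoint, so 3 is the maximum.

3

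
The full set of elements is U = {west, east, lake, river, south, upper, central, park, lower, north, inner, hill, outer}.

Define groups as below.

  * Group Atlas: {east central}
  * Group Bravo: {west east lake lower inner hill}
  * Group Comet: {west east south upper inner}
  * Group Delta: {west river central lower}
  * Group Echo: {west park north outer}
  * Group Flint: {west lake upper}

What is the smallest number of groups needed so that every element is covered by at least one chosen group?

Bravo, Comet, Delta, and Echo cover everything between them: the union {west, east, lake, river, south, upper, central, park, lower, north, inner, hill, outer} is all of U.
Only Delta contains river, so Delta is forced; the remaining 9 elements need at least 3 more groups (each remaining group adds at most 4) — so at least 4 groups are needed, and 4 is optimal.

4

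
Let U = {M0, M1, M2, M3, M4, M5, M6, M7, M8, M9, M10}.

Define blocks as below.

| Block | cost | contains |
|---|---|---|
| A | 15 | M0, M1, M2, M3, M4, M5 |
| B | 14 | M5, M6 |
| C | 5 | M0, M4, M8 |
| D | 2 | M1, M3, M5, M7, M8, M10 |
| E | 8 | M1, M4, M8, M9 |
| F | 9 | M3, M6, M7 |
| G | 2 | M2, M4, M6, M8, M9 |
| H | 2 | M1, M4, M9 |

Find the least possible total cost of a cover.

C, D, G together cover every element (C ∪ D ∪ G = {M0, M1, M2, M3, M4, M5, M6, M7, M8, M9, M10}); total cost 5 + 2 + 2 = 9.
No covering selection has total cost below 9.

9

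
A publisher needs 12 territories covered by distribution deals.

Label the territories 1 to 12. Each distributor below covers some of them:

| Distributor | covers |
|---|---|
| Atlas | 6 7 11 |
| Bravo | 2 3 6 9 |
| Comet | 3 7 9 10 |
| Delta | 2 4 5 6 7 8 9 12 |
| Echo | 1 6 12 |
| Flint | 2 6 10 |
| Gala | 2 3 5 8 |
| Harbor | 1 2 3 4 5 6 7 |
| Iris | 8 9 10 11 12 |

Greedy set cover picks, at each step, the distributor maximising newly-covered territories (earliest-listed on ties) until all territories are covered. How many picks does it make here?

4

Greedy: pick Delta (covers 8 new) → pick Comet (covers 2 new) → pick Atlas (covers 1 new) → pick Echo (covers 1 new). Total picks: 4.
(The true minimum cover uses only 2 distributors, so greedy is not optimal here.)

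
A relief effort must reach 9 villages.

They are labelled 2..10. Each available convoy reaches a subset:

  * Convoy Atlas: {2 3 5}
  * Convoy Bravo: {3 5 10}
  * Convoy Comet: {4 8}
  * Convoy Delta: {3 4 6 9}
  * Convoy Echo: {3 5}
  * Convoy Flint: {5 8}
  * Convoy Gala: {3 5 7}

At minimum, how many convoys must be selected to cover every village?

Take {Atlas, Bravo, Comet, Delta, Gala}. Their union is {2, 3, 4, 5, 6, 7, 8, 9, 10}, which is all 9 villages.
No 4 of the 7 convoys cover everything (all 35 combinations miss at least one village), so 5 is optimal.

5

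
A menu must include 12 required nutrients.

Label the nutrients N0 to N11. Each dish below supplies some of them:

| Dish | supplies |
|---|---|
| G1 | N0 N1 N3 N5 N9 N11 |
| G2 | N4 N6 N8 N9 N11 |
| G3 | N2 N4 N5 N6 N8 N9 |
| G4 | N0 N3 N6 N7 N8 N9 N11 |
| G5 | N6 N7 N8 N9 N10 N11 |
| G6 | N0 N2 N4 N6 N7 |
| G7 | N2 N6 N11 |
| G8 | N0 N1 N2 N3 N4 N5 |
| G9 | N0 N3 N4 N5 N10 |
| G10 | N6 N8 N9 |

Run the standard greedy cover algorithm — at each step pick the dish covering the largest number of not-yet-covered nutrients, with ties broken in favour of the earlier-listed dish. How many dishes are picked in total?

3

Greedy: pick G4 (covers 7 new) → pick G8 (covers 4 new) → pick G5 (covers 1 new). Total picks: 3.
(The true minimum cover uses only 2 dishes, so greedy is not optimal here.)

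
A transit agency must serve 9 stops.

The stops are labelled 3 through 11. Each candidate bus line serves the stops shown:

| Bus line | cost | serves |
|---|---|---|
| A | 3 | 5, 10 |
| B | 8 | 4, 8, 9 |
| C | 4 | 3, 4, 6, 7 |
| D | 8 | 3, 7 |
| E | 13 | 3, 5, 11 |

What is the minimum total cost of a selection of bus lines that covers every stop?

28

A, B, C, E together cover every stop (A ∪ B ∪ C ∪ E = {3, 4, 5, 6, 7, 8, 9, 10, 11}); total cost 3 + 8 + 4 + 13 = 28.
No covering selection has total cost below 28.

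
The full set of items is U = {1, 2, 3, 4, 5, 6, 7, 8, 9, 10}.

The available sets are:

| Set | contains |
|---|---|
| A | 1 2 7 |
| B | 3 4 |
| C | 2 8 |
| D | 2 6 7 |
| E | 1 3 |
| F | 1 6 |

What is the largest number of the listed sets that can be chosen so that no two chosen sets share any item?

3

B, C, F are pairwise disjoint (B={3,4}; C={2,8}; F={1,6}).
Every remaining set overlaps one of these, and no 4 of the listed sets are pairwise disjoint, so 3 is the maximum.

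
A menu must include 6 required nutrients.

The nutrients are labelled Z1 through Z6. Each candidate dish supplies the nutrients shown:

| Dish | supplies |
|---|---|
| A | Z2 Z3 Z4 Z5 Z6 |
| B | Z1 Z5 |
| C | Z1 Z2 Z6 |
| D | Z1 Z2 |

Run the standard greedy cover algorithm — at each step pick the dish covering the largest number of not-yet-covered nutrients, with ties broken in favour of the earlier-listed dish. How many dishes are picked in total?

2

Greedy: pick A (covers 5 new) → pick B (covers 1 new). Total picks: 2.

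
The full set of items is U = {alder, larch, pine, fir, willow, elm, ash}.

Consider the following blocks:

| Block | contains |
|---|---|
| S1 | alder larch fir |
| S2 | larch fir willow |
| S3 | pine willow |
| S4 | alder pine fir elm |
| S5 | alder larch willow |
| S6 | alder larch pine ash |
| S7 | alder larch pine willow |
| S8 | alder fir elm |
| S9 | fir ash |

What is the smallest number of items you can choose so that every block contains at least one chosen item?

H = {larch, fir, willow} meets every block (each contains at least one member of H), and |H| = 3.
No choice of 2 items meets every block, so 3 is the minimum.

3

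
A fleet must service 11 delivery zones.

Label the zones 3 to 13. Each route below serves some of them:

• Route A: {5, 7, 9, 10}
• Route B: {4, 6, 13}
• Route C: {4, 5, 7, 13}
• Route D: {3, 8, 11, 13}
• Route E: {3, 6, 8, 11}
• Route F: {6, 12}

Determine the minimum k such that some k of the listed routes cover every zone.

A and C and D and F together: A ∪ C ∪ D ∪ F = {3, 4, 5, 6, 7, 8, 9, 10, 11, 12, 13} — every zone is covered.
Only F contains 12, so F is forced; the remaining 9 zones need at least 3 more routes (each remaining route adds at most 4) — so at least 4 routes are needed, and 4 is optimal.

4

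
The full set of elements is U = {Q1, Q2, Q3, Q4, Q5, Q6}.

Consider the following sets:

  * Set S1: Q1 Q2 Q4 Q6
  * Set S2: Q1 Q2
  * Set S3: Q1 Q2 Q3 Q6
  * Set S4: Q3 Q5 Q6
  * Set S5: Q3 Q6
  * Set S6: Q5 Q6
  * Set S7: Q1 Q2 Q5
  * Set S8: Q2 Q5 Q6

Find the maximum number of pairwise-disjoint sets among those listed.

2

S2, S4 are pairwise disjoint (S2={Q1,Q2}; S4={Q3,Q5,Q6}).
Every remaining set overlaps one of these, and no 3 of the listed sets are pairwise disjoint, so 2 is the maximum.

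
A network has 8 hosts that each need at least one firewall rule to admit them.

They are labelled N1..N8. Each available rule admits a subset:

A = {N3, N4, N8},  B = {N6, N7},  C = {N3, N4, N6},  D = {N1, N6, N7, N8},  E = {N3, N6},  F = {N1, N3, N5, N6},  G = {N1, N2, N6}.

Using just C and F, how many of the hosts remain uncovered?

3

Union of C, F = {N1, N3, N4, N5, N6}.
Not covered: N2, N7, N8 — 3 hosts.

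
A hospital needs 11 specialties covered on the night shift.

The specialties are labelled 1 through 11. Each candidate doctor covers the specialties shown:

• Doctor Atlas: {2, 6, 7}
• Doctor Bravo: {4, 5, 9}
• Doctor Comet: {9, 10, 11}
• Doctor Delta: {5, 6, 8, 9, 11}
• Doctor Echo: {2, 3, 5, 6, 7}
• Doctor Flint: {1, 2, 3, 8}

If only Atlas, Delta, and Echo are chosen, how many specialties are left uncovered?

Union of Atlas, Delta, Echo = {2, 3, 5, 6, 7, 8, 9, 11}.
Not covered: 1, 4, 10 — 3 specialties.

3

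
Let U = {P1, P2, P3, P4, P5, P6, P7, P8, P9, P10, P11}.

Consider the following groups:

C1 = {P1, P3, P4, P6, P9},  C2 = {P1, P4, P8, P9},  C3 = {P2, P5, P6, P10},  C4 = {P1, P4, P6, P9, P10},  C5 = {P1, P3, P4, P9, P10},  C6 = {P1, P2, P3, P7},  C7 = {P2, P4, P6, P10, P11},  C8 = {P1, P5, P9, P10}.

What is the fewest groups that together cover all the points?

C2 and C6 and C7 and C8 together: C2 ∪ C6 ∪ C7 ∪ C8 = {P1, P2, P3, P4, P5, P6, P7, P8, P9, P10, P11} — every point is covered.
No 3 of the 8 groups cover everything (all 56 combinations miss at least one point), so 4 is optimal.

4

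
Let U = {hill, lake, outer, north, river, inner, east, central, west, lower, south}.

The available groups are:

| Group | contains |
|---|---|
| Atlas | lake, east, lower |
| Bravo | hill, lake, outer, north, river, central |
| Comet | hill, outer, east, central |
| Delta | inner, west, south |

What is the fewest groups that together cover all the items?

3

Atlas and Bravo and Delta together: Atlas ∪ Bravo ∪ Delta = {hill, lake, outer, north, river, inner, east, central, west, lower, south} — every item is covered.
Only Bravo contains north, so Bravo is forced; the remaining 5 items need at least 2 more groups (each remaining group adds at most 3) — so at least 3 groups are needed, and 3 is optimal.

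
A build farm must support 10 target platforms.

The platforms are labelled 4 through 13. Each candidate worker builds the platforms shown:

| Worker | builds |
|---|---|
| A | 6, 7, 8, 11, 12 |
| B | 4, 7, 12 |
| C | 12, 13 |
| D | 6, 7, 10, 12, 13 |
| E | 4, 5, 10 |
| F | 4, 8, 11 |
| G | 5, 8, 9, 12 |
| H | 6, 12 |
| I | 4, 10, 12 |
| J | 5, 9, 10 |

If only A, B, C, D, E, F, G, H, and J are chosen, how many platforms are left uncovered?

Union of A, B, C, D, E, F, G, H, J = {4, 5, 6, 7, 8, 9, 10, 11, 12, 13} — that's every platform, so 0 are uncovered.

0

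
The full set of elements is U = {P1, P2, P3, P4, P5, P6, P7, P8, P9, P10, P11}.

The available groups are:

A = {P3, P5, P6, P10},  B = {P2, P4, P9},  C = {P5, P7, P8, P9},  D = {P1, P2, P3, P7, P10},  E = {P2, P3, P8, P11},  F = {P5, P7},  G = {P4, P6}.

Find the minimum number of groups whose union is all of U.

4

A and B and D and E together: A ∪ B ∪ D ∪ E = {P1, P2, P3, P4, P5, P6, P7, P8, P9, P10, P11} — every element is covered.
Only E contains P11, so E is forced; the remaining 7 elements need at least 3 more groups (each remaining group adds at most 3) — so at least 4 groups are needed, and 4 is optimal.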